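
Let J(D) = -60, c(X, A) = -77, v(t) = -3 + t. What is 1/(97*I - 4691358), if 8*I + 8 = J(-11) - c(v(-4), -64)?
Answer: -8/37529991 ≈ -2.1316e-7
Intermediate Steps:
I = 9/8 (I = -1 + (-60 - 1*(-77))/8 = -1 + (-60 + 77)/8 = -1 + (⅛)*17 = -1 + 17/8 = 9/8 ≈ 1.1250)
1/(97*I - 4691358) = 1/(97*(9/8) - 4691358) = 1/(873/8 - 4691358) = 1/(-37529991/8) = -8/37529991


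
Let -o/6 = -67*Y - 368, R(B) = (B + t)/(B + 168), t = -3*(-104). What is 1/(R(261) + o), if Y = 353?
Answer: 143/20608493 ≈ 6.9389e-6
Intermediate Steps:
t = 312
R(B) = (312 + B)/(168 + B) (R(B) = (B + 312)/(B + 168) = (312 + B)/(168 + B))
o = 144114 (o = -6*(-67*353 - 368) = -6*(-23651 - 368) = -6*(-24019) = 144114)
1/(R(261) + o) = 1/((312 + 261)/(168 + 261) + 144114) = 1/(573/429 + 144114) = 1/((1/429)*573 + 144114) = 1/(191/143 + 144114) = 1/(20608493/143) = 143/20608493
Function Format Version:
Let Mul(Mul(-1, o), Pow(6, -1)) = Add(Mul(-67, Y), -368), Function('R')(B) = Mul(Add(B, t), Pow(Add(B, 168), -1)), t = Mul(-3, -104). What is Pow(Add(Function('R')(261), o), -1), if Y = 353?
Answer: Rational(143, 20608493) ≈ 6.9389e-6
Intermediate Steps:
t = 312
Function('R')(B) = Mul(Pow(Add(168, B), -1), Add(312, B)) (Function('R')(B) = Mul(Add(B, 312), Pow(Add(B, 168), -1)) = Mul(Add(312, B), Pow(Add(168, B), -1)) = Mul(Pow(Add(168, B), -1), Add(312, B)))
o = 144114 (o = Mul(-6, Add(Mul(-67, 353), -368)) = Mul(-6, Add(-23651, -368)) = Mul(-6, -24019) = 144114)
Pow(Add(Function('R')(261), o), -1) = Pow(Add(Mul(Pow(Add(168, 261), -1), Add(312, 261)), 144114), -1) = Pow(Add(Mul(Pow(429, -1), 573), 144114), -1) = Pow(Add(Mul(Rational(1, 429), 573), 144114), -1) = Pow(Add(Rational(191, 143), 144114), -1) = Pow(Rational(20608493, 143), -1) = Rational(143, 20608493)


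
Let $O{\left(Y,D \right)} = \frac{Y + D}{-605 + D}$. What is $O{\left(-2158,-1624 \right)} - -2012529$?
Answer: $\frac{4485930923}{2229} \approx 2.0125 \cdot 10^{6}$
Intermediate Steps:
$O{\left(Y,D \right)} = \frac{D + Y}{-605 + D}$
$O{\left(-2158,-1624 \right)} - -2012529 = \frac{-1624 - 2158}{-605 - 1624} - -2012529 = \frac{1}{-2229} \left(-3782\right) + 2012529 = \left(- \frac{1}{2229}\right) \left(-3782\right) + 2012529 = \frac{3782}{2229} + 2012529 = \frac{4485930923}{2229}$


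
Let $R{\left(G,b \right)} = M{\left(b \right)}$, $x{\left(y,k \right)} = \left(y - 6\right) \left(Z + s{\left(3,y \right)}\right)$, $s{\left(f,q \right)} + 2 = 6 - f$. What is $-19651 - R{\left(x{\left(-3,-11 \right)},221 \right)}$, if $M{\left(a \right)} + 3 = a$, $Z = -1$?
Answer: $-19869$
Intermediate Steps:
$s{\left(f,q \right)} = 4 - f$ ($s{\left(f,q \right)} = -2 - \left(-6 + f\right) = 4 - f$)
$x{\left(y,k \right)} = 0$ ($x{\left(y,k \right)} = \left(y - 6\right) \left(-1 + \left(4 - 3\right)\right) = \left(-6 + y\right) \left(-1 + \left(4 - 3\right)\right) = \left(-6 + y\right) \left(-1 + 1\right) = \left(-6 + y\right) 0 = 0$)
$M{\left(a \right)} = -3 + a$
$R{\left(G,b \right)} = -3 + b$
$-19651 - R{\left(x{\left(-3,-11 \right)},221 \right)} = -19651 - \left(-3 + 221\right) = -19651 - 218 = -19869$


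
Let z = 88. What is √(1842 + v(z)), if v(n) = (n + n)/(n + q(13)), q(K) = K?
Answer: √18808018/101 ≈ 42.939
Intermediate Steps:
v(n) = 2*n/(13 + n) (v(n) = (n + n)/(n + 13) = (2*n)/(13 + n) = 2*n/(13 + n))
√(1842 + v(z)) = √(1842 + 2*88/(13 + 88)) = √(1842 + 2*88/101) = √(1842 + 2*88*(1/101)) = √(1842 + 176/101) = √(186218/101) = √18808018/101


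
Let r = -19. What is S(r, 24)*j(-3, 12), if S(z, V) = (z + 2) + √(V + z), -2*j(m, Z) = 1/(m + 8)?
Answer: 17/10 - √5/10 ≈ 1.4764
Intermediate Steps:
j(m, Z) = -1/(2*(8 + m)) (j(m, Z) = -1/(2*(m + 8)) = -1/(2*(8 + m)))
S(z, V) = 2 + z + √(V + z) (S(z, V) = (2 + z) + √(V + z) = 2 + z + √(V + z))
S(r, 24)*j(-3, 12) = (2 - 19 + √(24 - 19))*(-1/(16 + 2*(-3))) = (2 - 19 + √5)*(-1/(16 - 6)) = (-17 + √5)*(-1/10) = (-17 + √5)*(-1*⅒) = (-17 + √5)*(-⅒) = 17/10 - √5/10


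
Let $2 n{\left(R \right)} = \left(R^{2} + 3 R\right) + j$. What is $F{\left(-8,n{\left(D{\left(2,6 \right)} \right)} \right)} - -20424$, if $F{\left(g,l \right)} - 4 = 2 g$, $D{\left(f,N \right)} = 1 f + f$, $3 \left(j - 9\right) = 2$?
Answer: $20412$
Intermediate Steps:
$j = \frac{29}{3}$ ($j = 9 + \frac{1}{3} \cdot 2 = 9 + \frac{2}{3} = \frac{29}{3} \approx 9.6667$)
$D{\left(f,N \right)} = 2 f$ ($D{\left(f,N \right)} = f + f = 2 f$)
$n{\left(R \right)} = \frac{29}{6} + \frac{R^{2}}{2} + \frac{3 R}{2}$ ($n{\left(R \right)} = \frac{\left(R^{2} + 3 R\right) + \frac{29}{3}}{2} = \frac{\frac{29}{3} + R^{2} + 3 R}{2} = \frac{29}{6} + \frac{R^{2}}{2} + \frac{3 R}{2}$)
$F{\left(g,l \right)} = 4 + 2 g$
$F{\left(-8,n{\left(D{\left(2,6 \right)} \right)} \right)} - -20424 = \left(4 + 2 \left(-8\right)\right) - -20424 = \left(4 - 16\right) + 20424 = -12 + 20424 = 20412$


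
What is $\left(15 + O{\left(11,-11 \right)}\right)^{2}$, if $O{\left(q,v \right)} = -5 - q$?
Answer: $1$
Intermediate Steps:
$\left(15 + O{\left(11,-11 \right)}\right)^{2} = \left(15 - 16\right)^{2} = \left(-1\right)^{2} = 1$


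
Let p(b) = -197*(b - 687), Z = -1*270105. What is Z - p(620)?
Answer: -283304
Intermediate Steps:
Z = -270105
p(b) = 135339 - 197*b (p(b) = -197*(-687 + b) = 135339 - 197*b)
Z - p(620) = -270105 - (135339 - 197*620) = -270105 - (135339 - 122140) = -270105 - 1*13199 = -270105 - 13199 = -283304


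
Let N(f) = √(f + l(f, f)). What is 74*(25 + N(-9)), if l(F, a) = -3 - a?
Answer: 1850 + 74*I*√3 ≈ 1850.0 + 128.17*I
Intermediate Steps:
N(f) = I*√3 (N(f) = √(f + (-3 - f)) = √(-3) = I*√3)
74*(25 + N(-9)) = 74*(25 + I*√3) = 1850 + 74*I*√3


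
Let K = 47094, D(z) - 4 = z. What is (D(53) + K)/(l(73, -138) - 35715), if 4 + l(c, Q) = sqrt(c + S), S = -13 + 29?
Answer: -1684186569/1275846872 - 47151*sqrt(89)/1275846872 ≈ -1.3204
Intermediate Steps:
D(z) = 4 + z
S = 16
l(c, Q) = -4 + sqrt(16 + c) (l(c, Q) = -4 + sqrt(c + 16) = -4 + sqrt(16 + c))
(D(53) + K)/(l(73, -138) - 35715) = ((4 + 53) + 47094)/((-4 + sqrt(16 + 73)) - 35715) = (57 + 47094)/((-4 + sqrt(89)) - 35715) = 47151/(-35719 + sqrt(89))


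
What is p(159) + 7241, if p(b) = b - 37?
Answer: 7363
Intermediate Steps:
p(b) = -37 + b
p(159) + 7241 = (-37 + 159) + 7241 = 122 + 7241 = 7363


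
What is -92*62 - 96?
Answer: -5800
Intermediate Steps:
-92*62 - 96 = -5704 - 96 = -5800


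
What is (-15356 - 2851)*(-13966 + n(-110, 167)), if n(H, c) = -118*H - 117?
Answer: 20082321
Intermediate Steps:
n(H, c) = -117 - 118*H
(-15356 - 2851)*(-13966 + n(-110, 167)) = (-15356 - 2851)*(-13966 + (-117 - 118*(-110))) = -18207*(-13966 + (-117 + 12980)) = -18207*(-13966 + 12863) = -18207*(-1103) = 20082321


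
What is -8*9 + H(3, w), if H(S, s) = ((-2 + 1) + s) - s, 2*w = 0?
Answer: -73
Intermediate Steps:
w = 0 (w = (½)*0 = 0)
H(S, s) = -1 (H(S, s) = (-1 + s) - s = -1)
-8*9 + H(3, w) = -8*9 - 1 = -72 - 1 = -73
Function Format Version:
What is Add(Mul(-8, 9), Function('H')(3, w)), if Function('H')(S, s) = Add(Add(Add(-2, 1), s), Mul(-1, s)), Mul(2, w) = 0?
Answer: -73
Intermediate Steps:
w = 0 (w = Mul(Rational(1, 2), 0) = 0)
Function('H')(S, s) = -1 (Function('H')(S, s) = Add(Add(-1, s), Mul(-1, s)) = -1)
Add(Mul(-8, 9), Function('H')(3, w)) = Add(Mul(-8, 9), -1) = Add(-72, -1) = -73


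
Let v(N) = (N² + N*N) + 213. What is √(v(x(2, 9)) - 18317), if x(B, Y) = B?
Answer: 4*I*√1131 ≈ 134.52*I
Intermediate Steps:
v(N) = 213 + 2*N² (v(N) = (N² + N²) + 213 = 2*N² + 213 = 213 + 2*N²)
√(v(x(2, 9)) - 18317) = √((213 + 2*2²) - 18317) = √((213 + 2*4) - 18317) = √((213 + 8) - 18317) = √(221 - 18317) = √(-18096) = 4*I*√1131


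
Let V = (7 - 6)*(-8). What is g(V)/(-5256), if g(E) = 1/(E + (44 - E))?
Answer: -1/231264 ≈ -4.3241e-6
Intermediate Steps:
V = -8 (V = 1*(-8) = -8)
g(E) = 1/44
g(V)/(-5256) = (1/44)/(-5256) = (1/44)*(-1/5256) = -1/231264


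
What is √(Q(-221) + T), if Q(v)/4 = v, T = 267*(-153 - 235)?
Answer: 4*I*√6530 ≈ 323.23*I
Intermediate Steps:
T = -103596 (T = 267*(-388) = -103596)
Q(v) = 4*v
√(Q(-221) + T) = √(4*(-221) - 103596) = √(-884 - 103596) = √(-104480) = 4*I*√6530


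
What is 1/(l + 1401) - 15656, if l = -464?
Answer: -14669671/937 ≈ -15656.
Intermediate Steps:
1/(l + 1401) - 15656 = 1/(-464 + 1401) - 15656 = 1/937 - 15656 = -14669671/937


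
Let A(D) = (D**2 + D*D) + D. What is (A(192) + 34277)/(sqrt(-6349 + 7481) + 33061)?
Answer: 3577101017/1093028589 - 216394*sqrt(283)/1093028589 ≈ 3.2693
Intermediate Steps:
A(D) = D + 2*D**2 (A(D) = (D**2 + D**2) + D = 2*D**2 + D = D + 2*D**2)
(A(192) + 34277)/(sqrt(-6349 + 7481) + 33061) = (192*(1 + 2*192) + 34277)/(sqrt(-6349 + 7481) + 33061) = (192*(1 + 384) + 34277)/(sqrt(1132) + 33061) = (192*385 + 34277)/(2*sqrt(283) + 33061) = (73920 + 34277)/(33061 + 2*sqrt(283)) = 108197/(33061 + 2*sqrt(283))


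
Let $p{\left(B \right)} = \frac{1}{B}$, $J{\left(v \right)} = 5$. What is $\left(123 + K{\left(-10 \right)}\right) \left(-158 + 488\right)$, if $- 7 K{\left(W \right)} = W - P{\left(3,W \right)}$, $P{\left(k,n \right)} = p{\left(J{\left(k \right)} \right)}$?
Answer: $\frac{287496}{7} \approx 41071.0$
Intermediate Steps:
$P{\left(k,n \right)} = \frac{1}{5}$
$K{\left(W \right)} = \frac{1}{35} - \frac{W}{7}$ ($K{\left(W \right)} = - \frac{W - \frac{1}{5}}{7} = - \frac{- \frac{1}{5} + W}{7} = \frac{1}{35} - \frac{W}{7}$)
$\left(123 + K{\left(-10 \right)}\right) \left(-158 + 488\right) = \left(123 + \left(\frac{1}{35} - - \frac{10}{7}\right)\right) \left(-158 + 488\right) = \left(123 + \left(\frac{1}{35} + \frac{10}{7}\right)\right) 330 = \left(123 + \frac{51}{35}\right) 330 = \frac{4356}{35} \cdot 330 = \frac{287496}{7}$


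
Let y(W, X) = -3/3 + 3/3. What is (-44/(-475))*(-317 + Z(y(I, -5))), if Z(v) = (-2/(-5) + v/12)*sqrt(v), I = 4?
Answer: -13948/475 ≈ -29.364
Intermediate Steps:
y(W, X) = 0 (y(W, X) = -3*1/3 + 3*(1/3) = -1 + 1 = 0)
Z(v) = sqrt(v)*(2/5 + v/12) (Z(v) = (-2*(-1/5) + v*(1/12))*sqrt(v) = (2/5 + v/12)*sqrt(v) = sqrt(v)*(2/5 + v/12))
(-44/(-475))*(-317 + Z(y(I, -5))) = (-44/(-475))*(-317 + sqrt(0)*(24 + 5*0)/60) = (-44*(-1/475))*(-317 + (1/60)*0*(24 + 0)) = 44*(-317 + (1/60)*0*24)/475 = 44*(-317 + 0)/475 = (44/475)*(-317) = -13948/475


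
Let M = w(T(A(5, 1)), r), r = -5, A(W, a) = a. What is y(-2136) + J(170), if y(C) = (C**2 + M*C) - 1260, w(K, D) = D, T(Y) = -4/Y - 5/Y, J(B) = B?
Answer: 4572086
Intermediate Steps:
T(Y) = -9/Y
M = -5
y(C) = -1260 + C**2 - 5*C (y(C) = (C**2 - 5*C) - 1260 = -1260 + C**2 - 5*C)
y(-2136) + J(170) = (-1260 + (-2136)**2 - 5*(-2136)) + 170 = (-1260 + 4562496 + 10680) + 170 = 4571916 + 170 = 4572086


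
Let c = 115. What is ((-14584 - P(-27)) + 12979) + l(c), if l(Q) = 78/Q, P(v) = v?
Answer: -181392/115 ≈ -1577.3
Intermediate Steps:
((-14584 - P(-27)) + 12979) + l(c) = ((-14584 - 1*(-27)) + 12979) + 78/115 = ((-14584 + 27) + 12979) + 78*(1/115) = (-14557 + 12979) + 78/115 = -1578 + 78/115 = -181392/115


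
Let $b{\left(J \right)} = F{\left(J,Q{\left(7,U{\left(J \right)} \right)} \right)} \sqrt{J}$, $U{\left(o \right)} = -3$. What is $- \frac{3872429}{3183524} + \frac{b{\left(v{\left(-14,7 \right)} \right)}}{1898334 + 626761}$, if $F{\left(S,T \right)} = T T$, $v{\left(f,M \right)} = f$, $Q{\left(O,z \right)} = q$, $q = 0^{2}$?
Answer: $- \frac{3872429}{3183524} \approx -1.2164$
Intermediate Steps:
$q = 0$
$Q{\left(O,z \right)} = 0$
$F{\left(S,T \right)} = T^{2}$
$b{\left(J \right)} = 0$ ($b{\left(J \right)} = 0^{2} \sqrt{J} = 0 \sqrt{J} = 0$)
$- \frac{3872429}{3183524} + \frac{b{\left(v{\left(-14,7 \right)} \right)}}{1898334 + 626761} = - \frac{3872429}{3183524} + \frac{0}{1898334 + 626761} = \left(-3872429\right) \frac{1}{3183524} + \frac{0}{2525095} = - \frac{3872429}{3183524} + 0 \cdot \frac{1}{2525095} = - \frac{3872429}{3183524} + 0 = - \frac{3872429}{3183524}$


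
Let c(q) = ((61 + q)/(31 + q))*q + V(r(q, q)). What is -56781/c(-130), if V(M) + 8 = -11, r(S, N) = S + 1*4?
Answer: 1873773/3617 ≈ 518.05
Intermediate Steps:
r(S, N) = 4 + S (r(S, N) = S + 4 = 4 + S)
V(M) = -19 (V(M) = -8 - 11 = -19)
c(q) = -19 + q*(61 + q)/(31 + q) (c(q) = ((61 + q)/(31 + q))*q - 19 = q*(61 + q)/(31 + q) - 19 = -19 + q*(61 + q)/(31 + q))
-56781/c(-130) = -56781*(31 - 130)/(-589 + (-130)² + 42*(-130)) = -56781*(-99/(-589 + 16900 - 5460)) = -56781/((-1/99*10851)) = -56781/(-3617/33) = -56781*(-33/3617) = 1873773/3617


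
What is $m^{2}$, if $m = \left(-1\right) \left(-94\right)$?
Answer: $8836$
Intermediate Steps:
$m = 94$
$m^{2} = 94^{2} = 8836$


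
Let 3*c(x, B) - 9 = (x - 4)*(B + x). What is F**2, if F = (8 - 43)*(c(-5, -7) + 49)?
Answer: 9486400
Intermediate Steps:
c(x, B) = 3 + (-4 + x)*(B + x)/3 (c(x, B) = 3 + ((x - 4)*(B + x))/3 = 3 + ((-4 + x)*(B + x))/3 = 3 + (-4 + x)*(B + x)/3)
F = -3080 (F = (8 - 43)*((3 - 4/3*(-7) - 4/3*(-5) + (1/3)*(-5)**2 + (1/3)*(-7)*(-5)) + 49) = -35*((3 + 28/3 + 20/3 + (1/3)*25 + 35/3) + 49) = -35*((3 + 28/3 + 20/3 + 25/3 + 35/3) + 49) = -35*(39 + 49) = -35*88 = -3080)
F**2 = (-3080)**2 = 9486400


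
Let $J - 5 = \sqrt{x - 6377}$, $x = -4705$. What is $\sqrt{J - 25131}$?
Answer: $\sqrt{-25126 + i \sqrt{11082}} \approx 0.3321 + 158.51 i$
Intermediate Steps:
$J = 5 + i \sqrt{11082}$ ($J = 5 + \sqrt{-4705 - 6377} = 5 + \sqrt{-11082} = 5 + i \sqrt{11082} \approx 5.0 + 105.27 i$)
$\sqrt{J - 25131} = \sqrt{\left(5 + i \sqrt{11082}\right) - 25131} = \sqrt{-25126 + i \sqrt{11082}}$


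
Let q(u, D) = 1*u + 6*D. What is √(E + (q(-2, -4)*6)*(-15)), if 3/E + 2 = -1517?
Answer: √110188167/217 ≈ 48.374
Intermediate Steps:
q(u, D) = u + 6*D
E = -3/1519 (E = 3/(-2 - 1517) = 3/(-1519) = 3*(-1/1519) = -3/1519 ≈ -0.0019750)
√(E + (q(-2, -4)*6)*(-15)) = √(-3/1519 + ((-2 + 6*(-4))*6)*(-15)) = √(-3/1519 + ((-2 - 24)*6)*(-15)) = √(-3/1519 - 26*6*(-15)) = √(-3/1519 - 156*(-15)) = √(-3/1519 + 2340) = √(3554457/1519) = √110188167/217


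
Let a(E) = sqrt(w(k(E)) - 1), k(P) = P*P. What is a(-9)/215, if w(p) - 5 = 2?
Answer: sqrt(6)/215 ≈ 0.011393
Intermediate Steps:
k(P) = P**2
w(p) = 7 (w(p) = 5 + 2 = 7)
a(E) = sqrt(6) (a(E) = sqrt(7 - 1) = sqrt(6))
a(-9)/215 = sqrt(6)/215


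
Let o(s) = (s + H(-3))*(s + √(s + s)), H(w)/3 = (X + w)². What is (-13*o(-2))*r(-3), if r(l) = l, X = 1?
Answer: -780 + 780*I ≈ -780.0 + 780.0*I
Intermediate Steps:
H(w) = 3*(1 + w)²
o(s) = (12 + s)*(s + √2*√s) (o(s) = (s + 3*(1 - 3)²)*(s + √(s + s)) = (s + 3*(-2)²)*(s + √(2*s)) = (s + 3*4)*(s + √2*√s) = (s + 12)*(s + √2*√s) = (12 + s)*(s + √2*√s))
(-13*o(-2))*r(-3) = -13*((-2)² + 12*(-2) + √2*(-2)^(3/2) + 12*√2*√(-2))*(-3) = -13*(4 - 24 + √2*(-2*I*√2) + 12*√2*(I*√2))*(-3) = -13*(4 - 24 - 4*I + 24*I)*(-3) = -13*(-20 + 20*I)*(-3) = (260 - 260*I)*(-3) = -780 + 780*I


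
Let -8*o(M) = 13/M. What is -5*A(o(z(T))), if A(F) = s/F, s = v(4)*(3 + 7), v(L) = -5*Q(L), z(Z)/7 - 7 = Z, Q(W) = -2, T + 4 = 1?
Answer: 112000/13 ≈ 8615.4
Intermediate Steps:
T = -3 (T = -4 + 1 = -3)
z(Z) = 49 + 7*Z
v(L) = 10 (v(L) = -5*(-2) = 10)
o(M) = -13/(8*M)
s = 100 (s = 10*(3 + 7) = 10*10 = 100)
A(F) = 100/F
-5*A(o(z(T))) = -500/((-13/(8*(49 + 7*(-3))))) = -500/((-13/(8*(49 - 21)))) = -500/((-13/8/28)) = -500/((-13/8*1/28)) = -500/(-13/224) = -500*(-224)/13 = -5*(-22400/13) = 112000/13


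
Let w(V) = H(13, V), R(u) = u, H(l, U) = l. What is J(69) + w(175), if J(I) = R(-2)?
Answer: 11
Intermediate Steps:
w(V) = 13
J(I) = -2
J(69) + w(175) = -2 + 13 = 11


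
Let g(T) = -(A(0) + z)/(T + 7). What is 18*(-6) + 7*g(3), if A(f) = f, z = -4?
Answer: -526/5 ≈ -105.20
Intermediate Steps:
g(T) = 4/(7 + T) (g(T) = -(0 - 4)/(T + 7) = -(-4)/(7 + T) = 4/(7 + T))
18*(-6) + 7*g(3) = 18*(-6) + 7*(4/(7 + 3)) = -108 + 7*(4/10) = -108 + 7*(4*(1/10)) = -108 + 7*(2/5) = -108 + 14/5 = -526/5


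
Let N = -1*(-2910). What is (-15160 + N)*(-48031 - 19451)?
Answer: 826654500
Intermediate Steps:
N = 2910
(-15160 + N)*(-48031 - 19451) = (-15160 + 2910)*(-48031 - 19451) = -12250*(-67482) = 826654500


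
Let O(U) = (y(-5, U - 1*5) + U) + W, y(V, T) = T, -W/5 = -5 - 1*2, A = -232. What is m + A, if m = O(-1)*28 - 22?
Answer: 530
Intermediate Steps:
W = 35 (W = -5*(-5 - 1*2) = -5*(-5 - 2) = -5*(-7) = 35)
O(U) = 30 + 2*U (O(U) = ((U - 1*5) + U) + 35 = ((U - 5) + U) + 35 = ((-5 + U) + U) + 35 = (-5 + 2*U) + 35 = 30 + 2*U)
m = 762 (m = (30 + 2*(-1))*28 - 22 = (30 - 2)*28 - 22 = 28*28 - 22 = 784 - 22 = 762)
m + A = 762 - 232 = 530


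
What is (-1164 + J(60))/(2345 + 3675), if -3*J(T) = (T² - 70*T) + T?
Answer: -246/1505 ≈ -0.16346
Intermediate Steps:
J(T) = 23*T - T²/3 (J(T) = -((T² - 70*T) + T)/3 = -(T² - 69*T)/3 = 23*T - T²/3)
(-1164 + J(60))/(2345 + 3675) = (-1164 + (⅓)*60*(69 - 1*60))/(2345 + 3675) = (-1164 + (⅓)*60*(69 - 60))/6020 = (-1164 + (⅓)*60*9)*(1/6020) = (-1164 + 180)*(1/6020) = -984*1/6020 = -246/1505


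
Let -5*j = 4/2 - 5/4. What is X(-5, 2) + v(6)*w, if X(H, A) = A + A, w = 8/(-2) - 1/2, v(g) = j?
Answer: 187/40 ≈ 4.6750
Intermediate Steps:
j = -3/20 (j = -(4/2 - 5/4)/5 = -(4*(½) - 5*¼)/5 = -(2 - 5/4)/5 = -⅕*¾ = -3/20 ≈ -0.15000)
v(g) = -3/20
w = -9/2 (w = 8*(-½) - 1*½ = -4 - ½ = -9/2 ≈ -4.5000)
X(H, A) = 2*A
X(-5, 2) + v(6)*w = 2*2 - 3/20*(-9/2) = 4 + 27/40 = 187/40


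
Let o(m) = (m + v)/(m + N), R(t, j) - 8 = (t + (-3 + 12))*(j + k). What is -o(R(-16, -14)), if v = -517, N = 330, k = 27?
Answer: 600/247 ≈ 2.4291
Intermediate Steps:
R(t, j) = 8 + (9 + t)*(27 + j) (R(t, j) = 8 + (t + (-3 + 12))*(j + 27) = 8 + (t + 9)*(27 + j) = 8 + (9 + t)*(27 + j))
o(m) = (-517 + m)/(330 + m) (o(m) = (m - 517)/(m + 330) = (-517 + m)/(330 + m))
-o(R(-16, -14)) = -(-517 + (251 + 9*(-14) + 27*(-16) - 14*(-16)))/(330 + (251 + 9*(-14) + 27*(-16) - 14*(-16))) = -(-517 + (251 - 126 - 432 + 224))/(330 + (251 - 126 - 432 + 224)) = -(-517 - 83)/(330 - 83) = -(-600)/247 = -1*(-600/247) = 600/247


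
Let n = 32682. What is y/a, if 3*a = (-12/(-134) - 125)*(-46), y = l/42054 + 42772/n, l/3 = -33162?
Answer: -352640363/639023748974 ≈ -0.00055184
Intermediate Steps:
l = -99486 (l = 3*(-33162) = -99486)
y = -121055647/114534069 (y = -99486/42054 + 42772/32682 = -99486*1/42054 + 42772*(1/32682) = -16581/7009 + 21386/16341 = -121055647/114534069 ≈ -1.0569)
a = 384974/201 (a = ((-12/(-134) - 125)*(-46))/3 = ((-12*(-1/134) - 125)*(-46))/3 = ((6/67 - 125)*(-46))/3 = (-8369/67*(-46))/3 = (⅓)*(384974/67) = 384974/201 ≈ 1915.3)
y/a = -121055647/(114534069*384974/201) = -121055647/114534069*201/384974 = -352640363/639023748974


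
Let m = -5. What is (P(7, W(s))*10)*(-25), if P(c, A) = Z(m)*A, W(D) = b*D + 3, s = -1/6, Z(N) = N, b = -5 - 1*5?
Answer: 17500/3 ≈ 5833.3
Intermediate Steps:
b = -10 (b = -5 - 5 = -10)
s = -1/6 (s = -1*1/6 = -1/6 ≈ -0.16667)
W(D) = 3 - 10*D (W(D) = -10*D + 3 = 3 - 10*D)
P(c, A) = -5*A
(P(7, W(s))*10)*(-25) = (-5*(3 - 10*(-1/6))*10)*(-25) = (-5*(3 + 5/3)*10)*(-25) = (-5*14/3*10)*(-25) = -70/3*10*(-25) = -700/3*(-25) = 17500/3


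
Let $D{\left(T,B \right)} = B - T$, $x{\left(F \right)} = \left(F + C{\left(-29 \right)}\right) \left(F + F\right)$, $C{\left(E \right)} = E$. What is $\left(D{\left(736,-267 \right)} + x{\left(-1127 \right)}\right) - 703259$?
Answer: $1901362$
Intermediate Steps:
$x{\left(F \right)} = 2 F \left(-29 + F\right)$ ($x{\left(F \right)} = \left(F - 29\right) \left(F + F\right) = \left(-29 + F\right) 2 F = 2 F \left(-29 + F\right)$)
$\left(D{\left(736,-267 \right)} + x{\left(-1127 \right)}\right) - 703259 = \left(\left(-267 - 736\right) + 2 \left(-1127\right) \left(-29 - 1127\right)\right) - 703259 = \left(\left(-267 - 736\right) + 2 \left(-1127\right) \left(-1156\right)\right) - 703259 = \left(-1003 + 2605624\right) - 703259 = 2604621 - 703259 = 1901362$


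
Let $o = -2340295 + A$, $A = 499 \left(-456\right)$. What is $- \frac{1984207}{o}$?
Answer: $\frac{1984207}{2567839} \approx 0.77271$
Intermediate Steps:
$A = -227544$
$o = -2567839$ ($o = -2340295 - 227544 = -2567839$)
$- \frac{1984207}{o} = - \frac{1984207}{-2567839} = \left(-1984207\right) \left(- \frac{1}{2567839}\right) = \frac{1984207}{2567839}$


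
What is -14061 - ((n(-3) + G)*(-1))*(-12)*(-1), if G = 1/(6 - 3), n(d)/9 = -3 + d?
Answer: -14705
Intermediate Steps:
n(d) = -27 + 9*d (n(d) = 9*(-3 + d) = -27 + 9*d)
G = ⅓ (G = 1/3 = ⅓ ≈ 0.33333)
-14061 - ((n(-3) + G)*(-1))*(-12)*(-1) = -14061 - (((-27 + 9*(-3)) + ⅓)*(-1))*(-12)*(-1) = -14061 - (((-27 - 27) + ⅓)*(-1))*(-12)*(-1) = -14061 - ((-54 + ⅓)*(-1))*(-12)*(-1) = -14061 - -161/3*(-1)*(-12)*(-1) = -14061 - (161/3)*(-12)*(-1) = -14061 - (-644)*(-1) = -14061 - 1*644 = -14061 - 644 = -14705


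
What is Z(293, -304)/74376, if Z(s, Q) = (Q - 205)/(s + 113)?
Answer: -509/30196656 ≈ -1.6856e-5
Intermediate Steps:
Z(s, Q) = (-205 + Q)/(113 + s)
Z(293, -304)/74376 = ((-205 - 304)/(113 + 293))/74376 = (-509/406)*(1/74376) = ((1/406)*(-509))*(1/74376) = -509/406*1/74376 = -509/30196656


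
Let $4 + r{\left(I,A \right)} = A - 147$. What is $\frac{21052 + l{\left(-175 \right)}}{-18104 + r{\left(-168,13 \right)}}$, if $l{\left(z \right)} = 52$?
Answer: $- \frac{10552}{9121} \approx -1.1569$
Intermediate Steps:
$r{\left(I,A \right)} = -151 + A$ ($r{\left(I,A \right)} = -4 + \left(A - 147\right) = -4 + \left(-147 + A\right) = -151 + A$)
$\frac{21052 + l{\left(-175 \right)}}{-18104 + r{\left(-168,13 \right)}} = \frac{21052 + 52}{-18104 + \left(-151 + 13\right)} = \frac{21104}{-18104 - 138} = \frac{21104}{-18242} = 21104 \left(- \frac{1}{18242}\right) = - \frac{10552}{9121}$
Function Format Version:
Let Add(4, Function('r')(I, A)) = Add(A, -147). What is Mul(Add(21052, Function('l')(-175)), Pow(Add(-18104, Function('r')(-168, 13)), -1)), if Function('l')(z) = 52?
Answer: Rational(-10552, 9121) ≈ -1.1569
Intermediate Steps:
Function('r')(I, A) = Add(-151, A) (Function('r')(I, A) = Add(-4, Add(A, -147)) = Add(-4, Add(-147, A)) = Add(-151, A))
Mul(Add(21052, Function('l')(-175)), Pow(Add(-18104, Function('r')(-168, 13)), -1)) = Mul(Add(21052, 52), Pow(Add(-18104, Add(-151, 13)), -1)) = Mul(21104, Pow(Add(-18104, -138), -1)) = Mul(21104, Pow(-18242, -1)) = Mul(21104, Rational(-1, 18242)) = Rational(-10552, 9121)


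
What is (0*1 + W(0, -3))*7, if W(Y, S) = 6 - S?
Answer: 63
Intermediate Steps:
(0*1 + W(0, -3))*7 = (0*1 + (6 - 1*(-3)))*7 = (0 + (6 + 3))*7 = (0 + 9)*7 = 9*7 = 63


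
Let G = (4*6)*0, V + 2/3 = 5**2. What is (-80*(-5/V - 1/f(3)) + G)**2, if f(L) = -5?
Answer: 1024/5329 ≈ 0.19216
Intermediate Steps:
V = 73/3 (V = -2/3 + 5**2 = -2/3 + 25 = 73/3 ≈ 24.333)
G = 0 (G = 24*0 = 0)
(-80*(-5/V - 1/f(3)) + G)**2 = (-80*(-5/73/3 - 1/(-5)) + 0)**2 = (-80*(-5*3/73 - 1*(-1/5)) + 0)**2 = (-80*(-15/73 + 1/5) + 0)**2 = (-80*(-2/365) + 0)**2 = (32/73 + 0)**2 = (32/73)**2 = 1024/5329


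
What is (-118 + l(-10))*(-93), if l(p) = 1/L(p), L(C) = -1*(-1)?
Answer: 10881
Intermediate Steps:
L(C) = 1
l(p) = 1 (l(p) = 1/1 = 1)
(-118 + l(-10))*(-93) = (-118 + 1)*(-93) = -117*(-93) = 10881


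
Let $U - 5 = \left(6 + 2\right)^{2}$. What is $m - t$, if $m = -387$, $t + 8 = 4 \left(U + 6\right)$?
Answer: $-679$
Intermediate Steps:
$U = 69$ ($U = 5 + \left(6 + 2\right)^{2} = 5 + 8^{2} = 5 + 64 = 69$)
$t = 292$ ($t = -8 + 4 \left(69 + 6\right) = -8 + 4 \cdot 75 = -8 + 300 = 292$)
$m - t = -387 - 292 = -679$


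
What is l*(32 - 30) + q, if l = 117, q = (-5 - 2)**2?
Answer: 283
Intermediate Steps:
q = 49 (q = (-7)**2 = 49)
l*(32 - 30) + q = 117*(32 - 30) + 49 = 117*2 + 49 = 234 + 49 = 283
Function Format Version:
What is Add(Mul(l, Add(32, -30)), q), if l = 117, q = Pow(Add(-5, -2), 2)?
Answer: 283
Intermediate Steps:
q = 49 (q = Pow(-7, 2) = 49)
Add(Mul(l, Add(32, -30)), q) = Add(Mul(117, Add(32, -30)), 49) = Add(Mul(117, 2), 49) = Add(234, 49) = 283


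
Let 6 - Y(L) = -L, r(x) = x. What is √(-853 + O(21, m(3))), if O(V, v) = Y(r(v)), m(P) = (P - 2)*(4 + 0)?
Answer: I*√843 ≈ 29.034*I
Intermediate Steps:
m(P) = -8 + 4*P (m(P) = (-2 + P)*4 = -8 + 4*P)
Y(L) = 6 + L (Y(L) = 6 - (-1)*L = 6 + L)
O(V, v) = 6 + v
√(-853 + O(21, m(3))) = √(-853 + (6 + (-8 + 4*3))) = √(-853 + (6 + (-8 + 12))) = √(-853 + (6 + 4)) = √(-853 + 10) = √(-843) = I*√843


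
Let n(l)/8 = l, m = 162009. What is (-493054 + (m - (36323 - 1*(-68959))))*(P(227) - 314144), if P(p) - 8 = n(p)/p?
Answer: 137062527856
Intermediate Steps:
n(l) = 8*l
P(p) = 16 (P(p) = 8 + (8*p)/p = 8 + 8 = 16)
(-493054 + (m - (36323 - 1*(-68959))))*(P(227) - 314144) = (-493054 + (162009 - (36323 - 1*(-68959))))*(16 - 314144) = (-493054 + (162009 - (36323 + 68959)))*(-314128) = (-493054 + (162009 - 1*105282))*(-314128) = (-493054 + (162009 - 105282))*(-314128) = (-493054 + 56727)*(-314128) = -436327*(-314128) = 137062527856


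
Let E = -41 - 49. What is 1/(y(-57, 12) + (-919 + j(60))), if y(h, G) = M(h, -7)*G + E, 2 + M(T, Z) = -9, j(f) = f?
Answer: -1/1081 ≈ -0.00092507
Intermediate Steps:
M(T, Z) = -11 (M(T, Z) = -2 - 9 = -11)
E = -90
y(h, G) = -90 - 11*G (y(h, G) = -11*G - 90 = -90 - 11*G)
1/(y(-57, 12) + (-919 + j(60))) = 1/((-90 - 11*12) + (-919 + 60)) = 1/((-90 - 132) - 859) = 1/(-222 - 859) = 1/(-1081) = -1/1081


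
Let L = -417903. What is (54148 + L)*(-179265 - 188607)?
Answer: 133815279360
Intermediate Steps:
(54148 + L)*(-179265 - 188607) = (54148 - 417903)*(-179265 - 188607) = -363755*(-367872) = 133815279360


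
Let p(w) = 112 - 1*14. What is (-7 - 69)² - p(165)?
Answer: 5678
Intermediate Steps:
p(w) = 98 (p(w) = 112 - 14 = 98)
(-7 - 69)² - p(165) = (-7 - 69)² - 1*98 = (-76)² - 98 = 5776 - 98 = 5678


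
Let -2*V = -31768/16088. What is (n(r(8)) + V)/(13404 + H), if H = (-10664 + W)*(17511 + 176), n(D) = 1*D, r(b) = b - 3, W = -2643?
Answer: -24081/946567665110 ≈ -2.5440e-8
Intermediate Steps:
r(b) = -3 + b
V = 3971/4022 (V = -(-15884)/16088 = -1/2*(-3971/2011) = 3971/4022 ≈ 0.98732)
n(D) = D
H = -235360909 (H = (-10664 - 2643)*(17511 + 176) = -13307*17687 = -235360909)
(n(r(8)) + V)/(13404 + H) = ((-3 + 8) + 3971/4022)/(13404 - 235360909) = (5 + 3971/4022)/(-235347505) = (24081/4022)*(-1/235347505) = -24081/946567665110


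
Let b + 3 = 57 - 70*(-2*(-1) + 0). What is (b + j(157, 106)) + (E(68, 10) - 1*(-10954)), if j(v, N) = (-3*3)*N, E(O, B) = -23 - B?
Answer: 9881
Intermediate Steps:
j(v, N) = -9*N
b = -86 (b = -3 + (57 - 70*(-2*(-1) + 0)) = -3 + (57 - 70*(2 + 0)) = -3 + (57 - 70*2) = -3 + (57 - 140) = -3 - 83 = -86)
(b + j(157, 106)) + (E(68, 10) - 1*(-10954)) = (-86 - 9*106) + ((-23 - 1*10) - 1*(-10954)) = (-86 - 954) + ((-23 - 10) + 10954) = -1040 + (-33 + 10954) = -1040 + 10921 = 9881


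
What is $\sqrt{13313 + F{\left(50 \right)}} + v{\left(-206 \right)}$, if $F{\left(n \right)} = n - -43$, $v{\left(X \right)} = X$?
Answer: $-206 + \sqrt{13406} \approx -90.216$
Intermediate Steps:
$F{\left(n \right)} = 43 + n$ ($F{\left(n \right)} = n + 43 = 43 + n$)
$\sqrt{13313 + F{\left(50 \right)}} + v{\left(-206 \right)} = \sqrt{13313 + \left(43 + 50\right)} - 206 = \sqrt{13313 + 93} - 206 = \sqrt{13406} - 206 = -206 + \sqrt{13406}$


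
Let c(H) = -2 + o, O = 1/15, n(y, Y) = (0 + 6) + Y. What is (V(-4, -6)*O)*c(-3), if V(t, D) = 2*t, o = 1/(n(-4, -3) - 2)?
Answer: 8/15 ≈ 0.53333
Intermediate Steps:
n(y, Y) = 6 + Y
o = 1 (o = 1/((6 - 3) - 2) = 1/(3 - 2) = 1/1 = 1)
O = 1/15 ≈ 0.066667
c(H) = -1 (c(H) = -2 + 1 = -1)
(V(-4, -6)*O)*c(-3) = ((2*(-4))*(1/15))*(-1) = -8*1/15*(-1) = -8/15*(-1) = 8/15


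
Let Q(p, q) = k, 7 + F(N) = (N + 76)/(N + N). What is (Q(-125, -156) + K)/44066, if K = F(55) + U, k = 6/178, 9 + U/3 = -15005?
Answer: -441017721/431406140 ≈ -1.0223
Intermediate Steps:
U = -45042 (U = -27 + 3*(-15005) = -27 - 45015 = -45042)
F(N) = -7 + (76 + N)/(2*N) (F(N) = -7 + (N + 76)/(N + N) = -7 + (76 + N)/((2*N)) = -7 + (76 + N)*(1/(2*N)) = -7 + (76 + N)/(2*N))
k = 3/89 (k = 6*(1/178) = 3/89 ≈ 0.033708)
Q(p, q) = 3/89
K = -4955259/110 (K = (-13/2 + 38/55) - 45042 = -639/110 - 45042 = -4955259/110 ≈ -45048.)
(Q(-125, -156) + K)/44066 = (3/89 - 4955259/110)/44066 = -441017721/9790*1/44066 = -441017721/431406140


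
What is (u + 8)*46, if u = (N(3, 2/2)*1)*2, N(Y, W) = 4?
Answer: 736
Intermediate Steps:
u = 8 (u = (4*1)*2 = 4*2 = 8)
(u + 8)*46 = (8 + 8)*46 = 16*46 = 736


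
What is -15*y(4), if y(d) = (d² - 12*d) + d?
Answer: 420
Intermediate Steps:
y(d) = d² - 11*d
-15*y(4) = -60*(-11 + 4) = -60*(-7) = -15*(-28) = 420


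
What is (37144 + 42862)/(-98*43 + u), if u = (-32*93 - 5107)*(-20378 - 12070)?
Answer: 40003/131136485 ≈ 0.00030505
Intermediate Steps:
u = 262277184 (u = (-2976 - 5107)*(-32448) = -8083*(-32448) = 262277184)
(37144 + 42862)/(-98*43 + u) = (37144 + 42862)/(-98*43 + 262277184) = 80006/(-4214 + 262277184) = 80006/262272970 = 80006*(1/262272970) = 40003/131136485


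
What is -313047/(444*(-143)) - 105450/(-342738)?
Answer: 575698657/109904652 ≈ 5.2382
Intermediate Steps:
-313047/(444*(-143)) - 105450/(-342738) = -313047/(-63492) - 105450*(-1/342738) = -313047*(-1/63492) + 17575/57123 = 104349/21164 + 17575/57123 = 575698657/109904652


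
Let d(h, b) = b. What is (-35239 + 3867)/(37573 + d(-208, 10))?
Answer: -31372/37583 ≈ -0.83474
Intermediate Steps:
(-35239 + 3867)/(37573 + d(-208, 10)) = (-35239 + 3867)/(37573 + 10) = -31372/37583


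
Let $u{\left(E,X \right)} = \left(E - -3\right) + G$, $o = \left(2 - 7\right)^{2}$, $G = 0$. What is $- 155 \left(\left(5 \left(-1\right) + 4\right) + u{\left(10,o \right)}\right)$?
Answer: $-1860$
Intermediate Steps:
$o = 25$ ($o = \left(2 - 7\right)^{2} = \left(-5\right)^{2} = 25$)
$u{\left(E,X \right)} = 3 + E$ ($u{\left(E,X \right)} = \left(E - -3\right) + 0 = \left(E + 3\right) + 0 = \left(3 + E\right) + 0 = 3 + E$)
$- 155 \left(\left(5 \left(-1\right) + 4\right) + u{\left(10,o \right)}\right) = - 155 \left(\left(5 \left(-1\right) + 4\right) + \left(3 + 10\right)\right) = - 155 \left(\left(-5 + 4\right) + 13\right) = - 155 \left(-1 + 13\right) = \left(-155\right) 12 = -1860$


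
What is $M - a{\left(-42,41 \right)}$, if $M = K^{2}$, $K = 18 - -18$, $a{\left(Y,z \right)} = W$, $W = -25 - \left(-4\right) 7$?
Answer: $1293$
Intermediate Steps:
$W = 3$ ($W = -25 - -28 = -25 + 28 = 3$)
$a{\left(Y,z \right)} = 3$
$K = 36$ ($K = 18 + 18 = 36$)
$M = 1296$ ($M = 36^{2} = 1296$)
$M - a{\left(-42,41 \right)} = 1296 - 3 = 1293$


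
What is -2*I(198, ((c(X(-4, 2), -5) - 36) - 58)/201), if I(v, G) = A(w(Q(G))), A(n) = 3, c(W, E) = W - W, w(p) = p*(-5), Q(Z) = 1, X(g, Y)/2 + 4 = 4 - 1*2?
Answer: -6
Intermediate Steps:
X(g, Y) = -4 (X(g, Y) = -8 + 2*(4 - 1*2) = -8 + 2*(4 - 2) = -8 + 2*2 = -8 + 4 = -4)
w(p) = -5*p
c(W, E) = 0
I(v, G) = 3
-2*I(198, ((c(X(-4, 2), -5) - 36) - 58)/201) = -2*3 = -6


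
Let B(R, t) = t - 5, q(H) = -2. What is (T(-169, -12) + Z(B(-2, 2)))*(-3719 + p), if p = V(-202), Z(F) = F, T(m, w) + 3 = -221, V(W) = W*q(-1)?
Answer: 752505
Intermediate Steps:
B(R, t) = -5 + t
V(W) = -2*W (V(W) = W*(-2) = -2*W)
T(m, w) = -224 (T(m, w) = -3 - 221 = -224)
p = 404 (p = -2*(-202) = 404)
(T(-169, -12) + Z(B(-2, 2)))*(-3719 + p) = (-224 + (-5 + 2))*(-3719 + 404) = (-224 - 3)*(-3315) = -227*(-3315) = 752505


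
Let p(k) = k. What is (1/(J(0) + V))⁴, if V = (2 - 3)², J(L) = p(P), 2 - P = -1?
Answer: 1/256 ≈ 0.0039063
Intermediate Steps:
P = 3 (P = 2 - 1*(-1) = 2 + 1 = 3)
J(L) = 3
V = 1 (V = (-1)² = 1)
(1/(J(0) + V))⁴ = (1/(3 + 1))⁴ = (1/4)⁴ = (¼)⁴ = 1/256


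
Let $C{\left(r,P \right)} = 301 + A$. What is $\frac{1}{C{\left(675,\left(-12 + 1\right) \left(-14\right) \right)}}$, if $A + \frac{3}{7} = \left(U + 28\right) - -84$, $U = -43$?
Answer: $\frac{7}{2587} \approx 0.0027058$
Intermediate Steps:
$A = \frac{480}{7}$ ($A = - \frac{3}{7} + \left(\left(-43 + 28\right) - -84\right) = - \frac{3}{7} + \left(-15 + 84\right) = - \frac{3}{7} + 69 = \frac{480}{7} \approx 68.571$)
$C{\left(r,P \right)} = \frac{2587}{7}$ ($C{\left(r,P \right)} = 301 + \frac{480}{7} = \frac{2587}{7}$)
$\frac{1}{C{\left(675,\left(-12 + 1\right) \left(-14\right) \right)}} = \frac{1}{\frac{2587}{7}} = \frac{7}{2587}$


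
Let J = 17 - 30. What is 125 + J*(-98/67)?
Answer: 9649/67 ≈ 144.01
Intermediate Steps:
J = -13
125 + J*(-98/67) = 125 - (-1274)/67 = 125 - 13*(-98/67) = 125 + 1274/67 = 9649/67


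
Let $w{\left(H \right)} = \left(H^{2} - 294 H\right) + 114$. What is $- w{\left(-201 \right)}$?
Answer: $-99609$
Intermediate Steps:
$w{\left(H \right)} = 114 + H^{2} - 294 H$
$- w{\left(-201 \right)} = - (114 + \left(-201\right)^{2} - -59094) = - (114 + 40401 + 59094) = \left(-1\right) 99609 = -99609$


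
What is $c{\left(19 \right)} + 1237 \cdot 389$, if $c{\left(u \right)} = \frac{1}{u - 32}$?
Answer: $\frac{6255508}{13} \approx 4.8119 \cdot 10^{5}$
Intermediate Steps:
$c{\left(u \right)} = \frac{1}{-32 + u}$
$c{\left(19 \right)} + 1237 \cdot 389 = \frac{1}{-32 + 19} + 1237 \cdot 389 = \frac{1}{-13} + 481193 = - \frac{1}{13} + 481193 = \frac{6255508}{13}$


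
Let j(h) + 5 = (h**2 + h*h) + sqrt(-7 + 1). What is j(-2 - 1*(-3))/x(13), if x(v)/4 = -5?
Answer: 3/20 - I*sqrt(6)/20 ≈ 0.15 - 0.12247*I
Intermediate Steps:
x(v) = -20 (x(v) = 4*(-5) = -20)
j(h) = -5 + 2*h**2 + I*sqrt(6) (j(h) = -5 + ((h**2 + h*h) + sqrt(-7 + 1)) = -5 + ((h**2 + h**2) + sqrt(-6)) = -5 + (2*h**2 + I*sqrt(6)) = -5 + 2*h**2 + I*sqrt(6))
j(-2 - 1*(-3))/x(13) = (-5 + 2*(-2 - 1*(-3))**2 + I*sqrt(6))/(-20) = (-5 + 2*(-2 + 3)**2 + I*sqrt(6))*(-1/20) = (-5 + 2*1**2 + I*sqrt(6))*(-1/20) = (-5 + 2*1 + I*sqrt(6))*(-1/20) = (-5 + 2 + I*sqrt(6))*(-1/20) = (-3 + I*sqrt(6))*(-1/20) = 3/20 - I*sqrt(6)/20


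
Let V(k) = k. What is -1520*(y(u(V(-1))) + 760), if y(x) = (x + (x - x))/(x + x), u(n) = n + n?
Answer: -1155960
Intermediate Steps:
u(n) = 2*n
y(x) = ½ (y(x) = (x + 0)/((2*x)) = x*(1/(2*x)) = ½)
-1520*(y(u(V(-1))) + 760) = -1520*(½ + 760) = -1520*1521/2 = -1155960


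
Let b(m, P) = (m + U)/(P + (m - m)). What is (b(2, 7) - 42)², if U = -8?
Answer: 90000/49 ≈ 1836.7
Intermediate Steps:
b(m, P) = (-8 + m)/P (b(m, P) = (m - 8)/(P + (m - m)) = (-8 + m)/(P + 0) = (-8 + m)/P)
(b(2, 7) - 42)² = ((-8 + 2)/7 - 42)² = ((⅐)*(-6) - 42)² = (-6/7 - 42)² = (-300/7)² = 90000/49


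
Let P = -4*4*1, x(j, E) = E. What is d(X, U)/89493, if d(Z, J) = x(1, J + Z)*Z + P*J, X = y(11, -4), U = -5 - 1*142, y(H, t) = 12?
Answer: 244/29831 ≈ 0.0081794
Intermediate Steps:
U = -147 (U = -5 - 142 = -147)
X = 12
P = -16 (P = -16*1 = -16)
d(Z, J) = -16*J + Z*(J + Z) (d(Z, J) = (J + Z)*Z - 16*J = Z*(J + Z) - 16*J = -16*J + Z*(J + Z))
d(X, U)/89493 = (-16*(-147) + 12*(-147 + 12))/89493 = (2352 + 12*(-135))*(1/89493) = (2352 - 1620)*(1/89493) = 732*(1/89493) = 244/29831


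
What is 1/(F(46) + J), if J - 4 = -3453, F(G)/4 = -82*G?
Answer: -1/18537 ≈ -5.3946e-5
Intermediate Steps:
F(G) = -328*G (F(G) = 4*(-82*G) = -328*G)
J = -3449 (J = 4 - 3453 = -3449)
1/(F(46) + J) = 1/(-328*46 - 3449) = 1/(-15088 - 3449) = 1/(-18537) = -1/18537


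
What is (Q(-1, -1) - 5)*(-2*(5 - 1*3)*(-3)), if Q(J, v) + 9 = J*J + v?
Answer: -168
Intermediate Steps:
Q(J, v) = -9 + v + J² (Q(J, v) = -9 + (J*J + v) = -9 + (J² + v) = -9 + (v + J²) = -9 + v + J²)
(Q(-1, -1) - 5)*(-2*(5 - 1*3)*(-3)) = ((-9 - 1 + (-1)²) - 5)*(-2*(5 - 1*3)*(-3)) = ((-9 - 1 + 1) - 5)*(-2*(5 - 3)*(-3)) = (-9 - 5)*(-2*2*(-3)) = -(-56)*(-3) = -14*12 = -168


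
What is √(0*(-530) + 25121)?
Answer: √25121 ≈ 158.50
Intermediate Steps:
√(0*(-530) + 25121) = √(0 + 25121) = √25121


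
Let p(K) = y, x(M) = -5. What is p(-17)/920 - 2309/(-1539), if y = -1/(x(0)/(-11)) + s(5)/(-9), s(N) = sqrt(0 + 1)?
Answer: 1325452/884925 ≈ 1.4978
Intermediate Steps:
s(N) = 1 (s(N) = sqrt(1) = 1)
y = -104/45 (y = -1/((-5/(-11))) + 1/(-9) = -1/((-5*(-1/11))) + 1*(-1/9) = -1/5/11 - 1/9 = -1*11/5 - 1/9 = -11/5 - 1/9 = -104/45 ≈ -2.3111)
p(K) = -104/45
p(-17)/920 - 2309/(-1539) = -104/45/920 - 2309/(-1539) = -104/45*1/920 - 2309*(-1/1539) = -13/5175 + 2309/1539 = 1325452/884925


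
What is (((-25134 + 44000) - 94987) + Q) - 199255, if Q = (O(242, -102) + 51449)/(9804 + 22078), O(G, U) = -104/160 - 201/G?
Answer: -21246356566443/77154440 ≈ -2.7537e+5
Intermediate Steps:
O(G, U) = -13/20 - 201/G (O(G, U) = -104*1/160 - 201/G = -13/20 - 201/G)
Q = 124502997/77154440 (Q = ((-13/20 - 201/242) + 51449)/(9804 + 22078) = ((-13/20 - 201*1/242) + 51449)/31882 = ((-13/20 - 201/242) + 51449)*(1/31882) = (-3583/2420 + 51449)*(1/31882) = (124502997/2420)*(1/31882) = 124502997/77154440 ≈ 1.6137)
(((-25134 + 44000) - 94987) + Q) - 199255 = (((-25134 + 44000) - 94987) + 124502997/77154440) - 199255 = ((18866 - 94987) + 124502997/77154440) - 199255 = (-76121 + 124502997/77154440) - 199255 = -5872948624243/77154440 - 199255 = -21246356566443/77154440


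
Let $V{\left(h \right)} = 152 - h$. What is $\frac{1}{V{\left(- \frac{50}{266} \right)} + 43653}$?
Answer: $\frac{133}{5826090} \approx 2.2828 \cdot 10^{-5}$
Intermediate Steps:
$\frac{1}{V{\left(- \frac{50}{266} \right)} + 43653} = \frac{1}{\left(152 - - \frac{50}{266}\right) + 43653} = \frac{1}{\left(152 - \left(-50\right) \frac{1}{266}\right) + 43653} = \frac{1}{\left(152 - - \frac{25}{133}\right) + 43653} = \frac{1}{\left(152 + \frac{25}{133}\right) + 43653} = \frac{1}{\frac{20241}{133} + 43653} = \frac{1}{\frac{5826090}{133}} = \frac{133}{5826090}$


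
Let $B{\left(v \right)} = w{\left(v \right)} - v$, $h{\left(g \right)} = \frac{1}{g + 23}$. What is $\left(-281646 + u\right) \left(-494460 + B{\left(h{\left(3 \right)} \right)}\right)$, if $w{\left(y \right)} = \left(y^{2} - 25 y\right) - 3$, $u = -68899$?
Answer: $\frac{9013257882795}{52} \approx 1.7333 \cdot 10^{11}$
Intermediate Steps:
$w{\left(y \right)} = -3 + y^{2} - 25 y$
$h{\left(g \right)} = \frac{1}{23 + g}$
$B{\left(v \right)} = -3 + v^{2} - 26 v$ ($B{\left(v \right)} = \left(-3 + v^{2} - 25 v\right) - v = -3 + v^{2} - 26 v$)
$\left(-281646 + u\right) \left(-494460 + B{\left(h{\left(3 \right)} \right)}\right) = \left(-281646 - 68899\right) \left(-494460 - \left(3 - \frac{1}{\left(23 + 3\right)^{2}} + \frac{26}{23 + 3}\right)\right) = - 350545 \left(-494460 - \left(3 + 1 - \frac{1}{676}\right)\right) = - 350545 \left(-494460 - \left(4 - \frac{1}{676}\right)\right) = - 350545 \left(-494460 - \frac{2703}{676}\right) = \left(-350545\right) \left(- \frac{334257663}{676}\right) = \frac{9013257882795}{52}$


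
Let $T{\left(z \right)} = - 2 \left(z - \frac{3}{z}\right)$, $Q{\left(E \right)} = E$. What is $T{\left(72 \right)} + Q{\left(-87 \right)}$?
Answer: $- \frac{2771}{12} \approx -230.92$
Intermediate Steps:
$T{\left(z \right)} = - 2 z + \frac{6}{z}$
$T{\left(72 \right)} + Q{\left(-87 \right)} = \left(\left(-2\right) 72 + \frac{6}{72}\right) - 87 = \left(-144 + 6 \cdot \frac{1}{72}\right) - 87 = \left(-144 + \frac{1}{12}\right) - 87 = - \frac{1727}{12} - 87 = - \frac{2771}{12}$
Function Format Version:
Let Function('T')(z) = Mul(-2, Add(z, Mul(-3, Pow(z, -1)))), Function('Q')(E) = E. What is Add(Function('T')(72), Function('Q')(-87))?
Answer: Rational(-2771, 12) ≈ -230.92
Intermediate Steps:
Function('T')(z) = Add(Mul(-2, z), Mul(6, Pow(z, -1)))
Add(Function('T')(72), Function('Q')(-87)) = Add(Add(Mul(-2, 72), Mul(6, Pow(72, -1))), -87) = Add(Add(-144, Mul(6, Rational(1, 72))), -87) = Add(Add(-144, Rational(1, 12)), -87) = Add(Rational(-1727, 12), -87) = Rational(-2771, 12)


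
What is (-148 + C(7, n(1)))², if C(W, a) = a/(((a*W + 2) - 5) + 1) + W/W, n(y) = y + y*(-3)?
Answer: 1380625/64 ≈ 21572.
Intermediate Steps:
n(y) = -2*y (n(y) = y - 3*y = -2*y)
C(W, a) = 1 + a/(-2 + W*a) (C(W, a) = a/(((W*a + 2) - 5) + 1) + 1 = a/(((2 + W*a) - 5) + 1) + 1 = a/((-3 + W*a) + 1) + 1 = a/(-2 + W*a) + 1 = 1 + a/(-2 + W*a))
(-148 + C(7, n(1)))² = (-148 + (-2 - 2*1 + 7*(-2*1))/(-2 + 7*(-2*1)))² = (-148 + (-2 - 2 + 7*(-2))/(-2 + 7*(-2)))² = (-148 + (-2 - 2 - 14)/(-2 - 14))² = (-148 - 18/(-16))² = (-148 - 1/16*(-18))² = (-148 + 9/8)² = (-1175/8)² = 1380625/64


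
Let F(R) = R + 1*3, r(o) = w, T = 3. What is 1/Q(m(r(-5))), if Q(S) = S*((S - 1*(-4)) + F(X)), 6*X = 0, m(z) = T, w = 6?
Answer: 1/30 ≈ 0.033333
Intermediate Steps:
r(o) = 6
m(z) = 3
X = 0 (X = (1/6)*0 = 0)
F(R) = 3 + R (F(R) = R + 3 = 3 + R)
Q(S) = S*(7 + S) (Q(S) = S*((S - 1*(-4)) + (3 + 0)) = S*((S + 4) + 3) = S*((4 + S) + 3) = S*(7 + S))
1/Q(m(r(-5))) = 1/(3*(7 + 3)) = 1/(3*10) = 1/30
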